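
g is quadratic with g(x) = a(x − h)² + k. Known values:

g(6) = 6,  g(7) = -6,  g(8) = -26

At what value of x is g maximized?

First differences -12, -20; second difference -8 = 2a, so a = -4.
Expanding, the x-coefficient is −2ah = 8h; matching it to the data gives h = 5, and then k = 10.
So g(x) = -4(x − 5)² + 10.
Hence h = 5.

5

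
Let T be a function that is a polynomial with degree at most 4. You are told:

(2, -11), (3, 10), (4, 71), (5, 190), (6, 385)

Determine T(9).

Write T(n) = an^4 + bn³ + cn² + dn + e; the 5 given values yield a linear system in the 5 coefficients.
Solving, the leading coefficient vanishes, and T(n) = 3n³ - 7n² - n - 5.
Then T(9) = 1606.

1606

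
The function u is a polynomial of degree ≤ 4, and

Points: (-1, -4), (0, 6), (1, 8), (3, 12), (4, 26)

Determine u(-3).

-72

Write u(m) = am^4 + bm³ + cm² + dm + e; the 5 given values yield a linear system in the 5 coefficients.
Solving, the leading coefficient vanishes, and u(m) = m³ - 4m² + 5m + 6.
Then u(-3) = -72.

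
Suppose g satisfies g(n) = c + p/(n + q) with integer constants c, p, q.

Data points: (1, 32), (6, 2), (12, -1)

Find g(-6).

-10

(g(n) − c)(n + q) = p for each data point; the three points give a linear system in c and q, then p follows.
Solving: c = -4, q = 0, p = 36, so g(n) = -4 + 36/(n + 0).
Then g(-6) = -4 + 36/(-6) = -10.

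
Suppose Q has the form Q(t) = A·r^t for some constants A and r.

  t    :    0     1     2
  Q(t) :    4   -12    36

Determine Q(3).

Consecutive ratio: -12/4 = -3, and 36/(-12) = -3, so r = -3.
Then A·(-3)^0 = 4 gives A = 4, and Q(t) = 4·(-3)^t.
Q(3) = 4·(-3)^3 = -108.

-108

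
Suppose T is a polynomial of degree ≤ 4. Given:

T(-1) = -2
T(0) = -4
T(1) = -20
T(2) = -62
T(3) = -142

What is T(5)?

First differences: -2, -16, -42, -80. Second differences: -14, -26, -38. Third differences: -12, -12.
Level-3 differences are constant, so T has degree 3.
Fitting a degree-3 polynomial gives T(n) = -2n³ - 7n² - 7n - 4.
Then T(5) = -464.

-464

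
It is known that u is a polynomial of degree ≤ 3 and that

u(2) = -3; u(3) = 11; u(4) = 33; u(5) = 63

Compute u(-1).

3

First differences: 14, 22, 30. Second differences: 8, 8.
Level-2 differences are constant, so u has degree 2.
Fitting a degree-2 polynomial gives u(k) = 4k² - 6k - 7.
Then u(-1) = 3.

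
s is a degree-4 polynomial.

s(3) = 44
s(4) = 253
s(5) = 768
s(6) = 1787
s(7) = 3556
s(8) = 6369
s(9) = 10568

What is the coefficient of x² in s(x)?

First differences: 209, 515, 1019, 1769, 2813, 4199. Second differences: 306, 504, 750, 1044, 1386. Third differences: 198, 246, 294, 342. Fourth differences: 48, 48, 48.
Level-4 differences are constant, so s has degree 4.
Fitting a degree-4 polynomial gives s(x) = 2x^4 - 3x³ - 5x² + 5x - 7.
The coefficient of x² is -5.

-5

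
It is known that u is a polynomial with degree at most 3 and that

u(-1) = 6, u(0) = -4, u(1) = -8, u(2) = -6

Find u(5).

36

First differences: -10, -4, 2. Second differences: 6, 6.
Level-2 differences are constant, so u has degree 2.
Fitting a degree-2 polynomial gives u(m) = 3m² - 7m - 4.
Then u(5) = 36.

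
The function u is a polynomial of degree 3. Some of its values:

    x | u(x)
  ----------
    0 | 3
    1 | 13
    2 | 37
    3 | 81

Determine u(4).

151

Write u(x) = ax³ + bx² + cx + d; the 4 given values yield a linear system in the 4 coefficients.
Solving, u(x) = x³ + 4x² + 5x + 3.
Then u(4) = 151.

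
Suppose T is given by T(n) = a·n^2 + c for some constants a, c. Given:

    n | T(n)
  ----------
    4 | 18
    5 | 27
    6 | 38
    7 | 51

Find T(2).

6

From T(4) = 18 and T(5) = 27: 16a + c = 18 and 25a + c = 27.
Subtracting: 9a = 9, so a = 1; then c = 18 − 1·16 = 2.
So T(n) = 1n² + 2, and T(2) = 6.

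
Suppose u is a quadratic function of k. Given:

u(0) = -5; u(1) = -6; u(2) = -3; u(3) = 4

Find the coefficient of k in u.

First differences: -1, 3, 7. Second differences: 4, 4.
Level-2 differences are constant, so u has degree 2.
Fitting a degree-2 polynomial gives u(k) = 2k² - 3k - 5.
The coefficient of k is -3.

-3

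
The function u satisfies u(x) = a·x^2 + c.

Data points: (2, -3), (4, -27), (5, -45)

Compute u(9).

-157

From u(2) = -3 and u(4) = -27: 4a + c = -3 and 16a + c = -27.
Subtracting: 12a = -24, so a = -2; then c = -3 − (-2)·4 = 5.
So u(x) = -2x² + 5, and u(9) = -157.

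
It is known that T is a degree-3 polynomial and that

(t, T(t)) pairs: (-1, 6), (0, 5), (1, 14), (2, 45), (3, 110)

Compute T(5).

Write T(t) = at³ + bt² + ct + d; the 5 given values yield a linear system in the 4 coefficients.
Solving, T(t) = 2t³ + 5t² + 2t + 5.
Then T(5) = 390.

390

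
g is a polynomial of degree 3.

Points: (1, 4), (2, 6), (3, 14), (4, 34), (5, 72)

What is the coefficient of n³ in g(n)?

1

Write g(n) = an³ + bn² + cn + d; the 5 given values yield a linear system in the 4 coefficients.
Solving, g(n) = n³ - 3n² + 4n + 2.
The coefficient of n³ is 1.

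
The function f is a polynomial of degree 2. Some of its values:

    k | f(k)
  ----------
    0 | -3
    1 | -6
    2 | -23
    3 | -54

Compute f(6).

Write f(k) = ak² + bk + c; the 4 given values yield a linear system in the 3 coefficients.
Solving, f(k) = -7k² + 4k - 3.
Then f(6) = -231.

-231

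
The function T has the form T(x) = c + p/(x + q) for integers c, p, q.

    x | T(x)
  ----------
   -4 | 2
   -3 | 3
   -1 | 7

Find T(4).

-18

(T(x) − c)(x + q) = p for each data point; the three points give a linear system in c and q, then p follows.
Solving: c = -3, q = -2, p = -30, so T(x) = -3 − 30/(x − 2).
Then T(4) = -3 − 30/2 = -18.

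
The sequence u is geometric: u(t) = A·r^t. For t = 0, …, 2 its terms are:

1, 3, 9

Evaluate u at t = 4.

Consecutive ratio: 3/1 = 3, and 9/3 = 3, so r = 3.
Then A·3^0 = 1 gives A = 1, and u(t) = 1·3^t.
u(4) = 1·3^4 = 81.

81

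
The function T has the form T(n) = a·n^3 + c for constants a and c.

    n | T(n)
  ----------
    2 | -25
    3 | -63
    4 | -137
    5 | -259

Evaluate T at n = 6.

-441

From T(2) = -25 and T(3) = -63: 8a + c = -25 and 27a + c = -63.
Subtracting: 19a = -38, so a = -2; then c = -25 − (-2)·8 = -9.
So T(n) = -2n³ − 9, and T(6) = -441.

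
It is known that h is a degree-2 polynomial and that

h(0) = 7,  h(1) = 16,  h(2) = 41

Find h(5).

212

Write h(t) = at² + bt + c; the 3 given values yield a linear system in the 3 coefficients.
Solving, h(t) = 8t² + t + 7.
Then h(5) = 212.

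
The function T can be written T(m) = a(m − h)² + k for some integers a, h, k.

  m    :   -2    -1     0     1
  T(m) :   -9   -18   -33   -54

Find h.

First differences -9, -15, -21; second difference -6 = 2a, so a = -3.
Expanding, the m-coefficient is −2ah = 6h; matching it to the data gives h = -3, and then k = -6.
So T(m) = -3(m + 3)² − 6.
Hence h = -3.

-3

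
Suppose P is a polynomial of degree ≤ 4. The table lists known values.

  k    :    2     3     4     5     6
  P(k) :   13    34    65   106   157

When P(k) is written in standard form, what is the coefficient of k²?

Write P(k) = ak^4 + bk³ + ck² + dk + e; the 5 given values yield a linear system in the 5 coefficients.
Solving, the top 2 coefficients vanish, and P(k) = 5k² - 4k + 1.
The coefficient of k² is 5.

5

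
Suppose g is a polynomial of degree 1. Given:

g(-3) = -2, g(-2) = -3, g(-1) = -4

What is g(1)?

-6

Write g(t) = at + b; the 3 given values yield a linear system in the 2 coefficients.
Solving, g(t) = -t - 5.
Then g(1) = -6.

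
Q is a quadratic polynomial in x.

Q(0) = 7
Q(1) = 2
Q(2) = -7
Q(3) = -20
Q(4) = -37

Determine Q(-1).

Write Q(x) = ax² + bx + c; the 5 given values yield a linear system in the 3 coefficients.
Solving, Q(x) = -2x² - 3x + 7.
Then Q(-1) = 8.

8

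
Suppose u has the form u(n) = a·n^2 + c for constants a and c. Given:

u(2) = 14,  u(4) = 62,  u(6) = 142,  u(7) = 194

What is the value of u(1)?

2

From u(2) = 14 and u(4) = 62: 4a + c = 14 and 16a + c = 62.
Subtracting: 12a = 48, so a = 4; then c = 14 − 4·4 = -2.
So u(n) = 4n² − 2, and u(1) = 2.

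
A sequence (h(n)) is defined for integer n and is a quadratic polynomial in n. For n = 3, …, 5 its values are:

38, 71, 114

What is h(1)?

Write h(n) = an² + bn + c; the 3 given values yield a linear system in the 3 coefficients.
Solving, h(n) = 5n² - 2n - 1.
Then h(1) = 2.

2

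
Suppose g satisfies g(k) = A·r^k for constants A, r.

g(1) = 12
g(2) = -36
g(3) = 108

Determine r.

Consecutive ratio: -36/12 = -3, and 108/(-36) = -3, so r = -3.
Then A·(-3)^1 = 12 gives A = -4, and g(k) = -4·(-3)^k.

-3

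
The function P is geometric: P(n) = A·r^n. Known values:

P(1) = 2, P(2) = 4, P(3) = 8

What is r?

2

Consecutive ratio: 4/2 = 2, and 8/4 = 2, so r = 2.
Then A·2^1 = 2 gives A = 1, and P(n) = 1·2^n.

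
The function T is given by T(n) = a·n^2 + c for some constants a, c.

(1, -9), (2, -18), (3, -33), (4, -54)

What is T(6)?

From T(1) = -9 and T(2) = -18: 1a + c = -9 and 4a + c = -18.
Subtracting: 3a = -9, so a = -3; then c = -9 − (-3)·1 = -6.
So T(n) = -3n² − 6, and T(6) = -114.

-114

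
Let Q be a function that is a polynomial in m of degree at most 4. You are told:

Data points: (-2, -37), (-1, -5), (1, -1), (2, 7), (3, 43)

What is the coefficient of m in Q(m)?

Write Q(m) = am^4 + bm³ + cm² + dm + e; the 5 given values yield a linear system in the 5 coefficients.
Solving, the leading coefficient vanishes, and Q(m) = 3m³ - 4m² - m + 1.
The coefficient of m is -1.

-1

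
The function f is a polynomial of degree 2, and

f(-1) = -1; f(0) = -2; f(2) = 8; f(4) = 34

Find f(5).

Write f(t) = at² + bt + c; the 4 given values yield a linear system in the 3 coefficients.
Solving, f(t) = 2t² + t - 2.
Then f(5) = 53.

53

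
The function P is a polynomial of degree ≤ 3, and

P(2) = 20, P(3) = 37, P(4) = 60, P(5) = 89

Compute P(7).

First differences: 17, 23, 29. Second differences: 6, 6.
Level-2 differences are constant, so P has degree 2.
Fitting a degree-2 polynomial gives P(n) = 3n² + 2n + 4.
Then P(7) = 165.

165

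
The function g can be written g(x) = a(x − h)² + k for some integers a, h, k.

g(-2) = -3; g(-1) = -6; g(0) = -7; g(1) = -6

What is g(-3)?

2

First differences -3, -1, 1; second difference 2 = 2a, so a = 1.
Expanding, the x-coefficient is −2ah = -2h; matching it to the data gives h = 0, and then k = -7.
So g(x) = 1(x + 0)² − 7.
g(-3) = 1·(-3)² − 7 = 2.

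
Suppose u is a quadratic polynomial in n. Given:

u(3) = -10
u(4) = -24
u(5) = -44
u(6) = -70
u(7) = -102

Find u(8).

-140

First differences: -14, -20, -26, -32. Second differences: -6, -6, -6.
Level-2 differences are constant, so u has degree 2.
Fitting a degree-2 polynomial gives u(n) = -3n² + 7n - 4.
Then u(8) = -140.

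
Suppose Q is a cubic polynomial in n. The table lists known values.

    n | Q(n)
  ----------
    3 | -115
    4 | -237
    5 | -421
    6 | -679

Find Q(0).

Write Q(n) = an³ + bn² + cn + d; the 4 given values yield a linear system in the 4 coefficients.
Solving, Q(n) = -2n³ - 7n² + n - 1.
Then Q(0) = -1.

-1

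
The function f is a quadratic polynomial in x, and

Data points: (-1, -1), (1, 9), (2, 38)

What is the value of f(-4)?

104

Write f(x) = ax² + bx + c; the 3 given values yield a linear system in the 3 coefficients.
Solving, f(x) = 8x² + 5x - 4.
Then f(-4) = 104.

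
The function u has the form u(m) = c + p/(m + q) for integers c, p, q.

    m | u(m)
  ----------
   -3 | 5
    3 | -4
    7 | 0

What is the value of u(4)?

-2

(u(m) − c)(m + q) = p for each data point; the three points give a linear system in c and q, then p follows.
Solving: c = 2, q = -1, p = -12, so u(m) = 2 − 12/(m − 1).
Then u(4) = 2 − 12/3 = -2.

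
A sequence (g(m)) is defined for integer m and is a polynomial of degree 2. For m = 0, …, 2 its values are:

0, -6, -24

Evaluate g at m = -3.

-54

Write g(m) = am² + bm + c; the 3 given values yield a linear system in the 3 coefficients.
Solving, g(m) = -6m².
Then g(-3) = -54.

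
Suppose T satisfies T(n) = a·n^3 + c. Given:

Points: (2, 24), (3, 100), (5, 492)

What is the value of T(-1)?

-12

From T(2) = 24 and T(3) = 100: 8a + c = 24 and 27a + c = 100.
Subtracting: 19a = 76, so a = 4; then c = 24 − 4·8 = -8.
So T(n) = 4n³ − 8, and T(-1) = -12.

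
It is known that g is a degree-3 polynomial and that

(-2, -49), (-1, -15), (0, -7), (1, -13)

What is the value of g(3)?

Write g(k) = ak³ + bk² + ck + d; the 4 given values yield a linear system in the 4 coefficients.
Solving, g(k) = 2k³ - 7k² - k - 7.
Then g(3) = -19.

-19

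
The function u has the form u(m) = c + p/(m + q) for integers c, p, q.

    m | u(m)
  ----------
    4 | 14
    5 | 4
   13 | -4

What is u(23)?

-5

(u(m) − c)(m + q) = p for each data point; the three points give a linear system in c and q, then p follows.
Solving: c = -6, q = -3, p = 20, so u(m) = -6 + 20/(m − 3).
Then u(23) = -6 + 20/20 = -5.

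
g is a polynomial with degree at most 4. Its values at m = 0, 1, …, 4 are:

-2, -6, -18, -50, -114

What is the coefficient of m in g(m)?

-4

First differences: -4, -12, -32, -64. Second differences: -8, -20, -32. Third differences: -12, -12.
Level-3 differences are constant, so g has degree 3.
Fitting a degree-3 polynomial gives g(m) = -2m³ + 2m² - 4m - 2.
The coefficient of m is -4.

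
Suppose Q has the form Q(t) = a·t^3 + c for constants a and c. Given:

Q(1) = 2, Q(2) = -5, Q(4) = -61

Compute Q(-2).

11

From Q(1) = 2 and Q(2) = -5: 1a + c = 2 and 8a + c = -5.
Subtracting: 7a = -7, so a = -1; then c = 2 − (-1)·1 = 3.
So Q(t) = -1t³ + 3, and Q(-2) = 11.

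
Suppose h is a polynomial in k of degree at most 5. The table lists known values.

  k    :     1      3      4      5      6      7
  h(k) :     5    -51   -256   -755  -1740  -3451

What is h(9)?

-10251

Write h(k) = ak^5 + bk^4 + ck³ + dk² + ek + p; the 6 given values yield a linear system in the 6 coefficients.
Solving, the leading coefficient vanishes, and h(k) = -2k^4 + 4k³ - k² + 4k.
Then h(9) = -10251.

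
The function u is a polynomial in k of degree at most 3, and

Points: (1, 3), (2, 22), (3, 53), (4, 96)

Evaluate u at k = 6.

Write u(k) = ak³ + bk² + ck + d; the 4 given values yield a linear system in the 4 coefficients.
Solving, the leading coefficient vanishes, and u(k) = 6k² + k - 4.
Then u(6) = 218.

218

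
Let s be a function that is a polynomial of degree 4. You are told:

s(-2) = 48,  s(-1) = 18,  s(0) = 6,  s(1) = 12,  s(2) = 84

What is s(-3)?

Write s(k) = ak^4 + bk³ + ck² + dk + e; the 5 given values yield a linear system in the 5 coefficients.
Solving, s(k) = 2k^4 + 4k³ + 7k² - 7k + 6.
Then s(-3) = 144.

144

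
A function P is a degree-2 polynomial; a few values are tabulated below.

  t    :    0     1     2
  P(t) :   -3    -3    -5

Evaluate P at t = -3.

Write P(t) = at² + bt + c; the 3 given values yield a linear system in the 3 coefficients.
Solving, P(t) = -t² + t - 3.
Then P(-3) = -15.

-15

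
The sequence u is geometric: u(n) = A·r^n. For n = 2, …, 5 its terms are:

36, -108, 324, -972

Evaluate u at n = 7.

Consecutive ratio: -108/36 = -3, and 324/(-108) = -3, so r = -3.
Then A·(-3)^2 = 36 gives A = 4, and u(n) = 4·(-3)^n.
u(7) = 4·(-3)^7 = -8748.

-8748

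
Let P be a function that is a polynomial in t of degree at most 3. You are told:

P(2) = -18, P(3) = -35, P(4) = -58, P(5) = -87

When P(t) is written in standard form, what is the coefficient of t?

First differences: -17, -23, -29. Second differences: -6, -6.
Level-2 differences are constant, so P has degree 2.
Fitting a degree-2 polynomial gives P(t) = -3t² - 2t - 2.
The coefficient of t is -2.

-2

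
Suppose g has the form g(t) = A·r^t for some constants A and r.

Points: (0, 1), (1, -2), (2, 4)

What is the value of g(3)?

-8

Consecutive ratio: -2/1 = -2, and 4/(-2) = -2, so r = -2.
Then A·(-2)^0 = 1 gives A = 1, and g(t) = 1·(-2)^t.
g(3) = 1·(-2)^3 = -8.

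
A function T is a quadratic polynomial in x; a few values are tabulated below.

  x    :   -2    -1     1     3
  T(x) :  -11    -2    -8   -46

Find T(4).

-77

Write T(x) = ax² + bx + c; the 4 given values yield a linear system in the 3 coefficients.
Solving, T(x) = -4x² - 3x - 1.
Then T(4) = -77.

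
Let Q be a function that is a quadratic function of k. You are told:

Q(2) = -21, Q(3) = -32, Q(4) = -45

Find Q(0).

Write Q(k) = ak² + bk + c; the 3 given values yield a linear system in the 3 coefficients.
Solving, Q(k) = -k² - 6k - 5.
Then Q(0) = -5.

-5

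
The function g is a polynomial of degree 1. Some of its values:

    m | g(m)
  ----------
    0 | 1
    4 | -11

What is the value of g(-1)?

4

Write g(m) = am + b; the 2 given values yield a linear system in the 2 coefficients.
Solving, g(m) = -3m + 1.
Then g(-1) = 4.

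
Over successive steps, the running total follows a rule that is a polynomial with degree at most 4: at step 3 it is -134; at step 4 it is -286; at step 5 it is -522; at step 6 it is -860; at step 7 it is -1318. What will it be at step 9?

Write the value at m as Q(m).
First differences: -152, -236, -338, -458. Second differences: -84, -102, -120. Third differences: -18, -18.
Level-3 differences are constant, so Q has degree 3.
Fitting a degree-3 polynomial gives Q(m) = -3m³ - 6m² + m - 2.
Then Q(9) = -2666.

-2666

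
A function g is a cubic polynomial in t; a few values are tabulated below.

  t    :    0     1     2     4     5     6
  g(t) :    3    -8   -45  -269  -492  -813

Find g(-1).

Write g(t) = at³ + bt² + ct + d; the 6 given values yield a linear system in the 4 coefficients.
Solving, g(t) = -3t³ - 4t² - 4t + 3.
Then g(-1) = 6.

6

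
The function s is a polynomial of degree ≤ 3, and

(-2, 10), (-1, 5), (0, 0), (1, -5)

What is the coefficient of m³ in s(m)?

0

Write s(m) = am³ + bm² + cm + d; the 4 given values yield a linear system in the 4 coefficients.
Solving, the top 2 coefficients vanish, and s(m) = -5m.
The coefficient of m³ is 0.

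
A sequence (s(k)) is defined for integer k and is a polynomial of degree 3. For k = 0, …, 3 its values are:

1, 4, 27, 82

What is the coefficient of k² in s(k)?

Write s(k) = ak³ + bk² + ck + d; the 4 given values yield a linear system in the 4 coefficients.
Solving, s(k) = 2k³ + 4k² - 3k + 1.
The coefficient of k² is 4.

4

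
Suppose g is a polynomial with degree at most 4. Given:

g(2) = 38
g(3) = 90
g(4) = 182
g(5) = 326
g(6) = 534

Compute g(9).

1662

Write g(k) = ak^4 + bk³ + ck² + dk + e; the 5 given values yield a linear system in the 5 coefficients.
Solving, the leading coefficient vanishes, and g(k) = 2k³ + 2k² + 4k + 6.
Then g(9) = 1662.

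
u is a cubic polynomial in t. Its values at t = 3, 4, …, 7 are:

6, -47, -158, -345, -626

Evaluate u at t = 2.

19

First differences: -53, -111, -187, -281. Second differences: -58, -76, -94. Third differences: -18, -18.
Level-3 differences are constant, so u has degree 3.
Fitting a degree-3 polynomial gives u(t) = -3t³ + 7t² + 9t - 3.
Then u(2) = 19.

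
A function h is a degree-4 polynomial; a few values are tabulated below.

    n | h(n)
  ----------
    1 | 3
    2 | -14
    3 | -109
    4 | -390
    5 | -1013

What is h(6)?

Write h(n) = an^4 + bn³ + cn² + dn + e; the 5 given values yield a linear system in the 5 coefficients.
Solving, h(n) = -2n^4 + 2n³ - n² + 2n + 2.
Then h(6) = -2182.

-2182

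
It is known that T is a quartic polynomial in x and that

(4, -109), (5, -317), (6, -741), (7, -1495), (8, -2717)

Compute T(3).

Write T(x) = ax^4 + bx³ + cx² + dx + e; the 5 given values yield a linear system in the 5 coefficients.
Solving, T(x) = -x^4 + 3x³ - 2x² - 4x + 3.
Then T(3) = -27.

-27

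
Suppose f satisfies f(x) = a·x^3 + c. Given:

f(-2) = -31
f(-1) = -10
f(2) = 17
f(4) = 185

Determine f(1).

From f(-2) = -31 and f(-1) = -10: -8a + c = -31 and -1a + c = -10.
Subtracting: 7a = 21, so a = 3; then c = -31 − 3·(-8) = -7.
So f(x) = 3x³ − 7, and f(1) = -4.

-4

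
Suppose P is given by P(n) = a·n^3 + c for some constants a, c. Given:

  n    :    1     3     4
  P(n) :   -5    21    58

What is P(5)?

From P(1) = -5 and P(3) = 21: 1a + c = -5 and 27a + c = 21.
Subtracting: 26a = 26, so a = 1; then c = -5 − 1·1 = -6.
So P(n) = 1n³ − 6, and P(5) = 119.

119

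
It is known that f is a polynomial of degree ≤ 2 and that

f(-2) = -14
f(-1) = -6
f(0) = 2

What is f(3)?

First differences: 8, 8.
Level-1 differences are constant, so f has degree 1.
Fitting a degree-1 polynomial gives f(n) = 8n + 2.
Then f(3) = 26.

26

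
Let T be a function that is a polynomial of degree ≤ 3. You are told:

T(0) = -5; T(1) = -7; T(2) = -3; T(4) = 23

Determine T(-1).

3

Write T(m) = am³ + bm² + cm + d; the 4 given values yield a linear system in the 4 coefficients.
Solving, the leading coefficient vanishes, and T(m) = 3m² - 5m - 5.
Then T(-1) = 3.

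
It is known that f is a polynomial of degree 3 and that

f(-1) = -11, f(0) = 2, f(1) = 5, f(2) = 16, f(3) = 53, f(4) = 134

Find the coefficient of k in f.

First differences: 13, 3, 11, 37, 81. Second differences: -10, 8, 26, 44. Third differences: 18, 18, 18.
Level-3 differences are constant, so f has degree 3.
Fitting a degree-3 polynomial gives f(k) = 3k³ - 5k² + 5k + 2.
The coefficient of k is 5.

5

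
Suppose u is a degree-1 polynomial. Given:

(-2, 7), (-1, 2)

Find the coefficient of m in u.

Write u(m) = am + b; the 2 given values yield a linear system in the 2 coefficients.
Solving, u(m) = -5m - 3.
The coefficient of m is -5.

-5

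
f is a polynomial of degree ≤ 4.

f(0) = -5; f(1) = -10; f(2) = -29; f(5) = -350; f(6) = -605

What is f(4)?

-181

Write f(m) = am^4 + bm³ + cm² + dm + e; the 5 given values yield a linear system in the 5 coefficients.
Solving, the leading coefficient vanishes, and f(m) = -3m³ + 2m² - 4m - 5.
Then f(4) = -181.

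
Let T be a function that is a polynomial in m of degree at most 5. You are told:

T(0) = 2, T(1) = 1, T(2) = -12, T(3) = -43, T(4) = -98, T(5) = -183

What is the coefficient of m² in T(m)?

First differences: -1, -13, -31, -55, -85. Second differences: -12, -18, -24, -30. Third differences: -6, -6, -6.
Level-3 differences are constant, so T has degree 3.
Fitting a degree-3 polynomial gives T(m) = -m³ - 3m² + 3m + 2.
The coefficient of m² is -3.

-3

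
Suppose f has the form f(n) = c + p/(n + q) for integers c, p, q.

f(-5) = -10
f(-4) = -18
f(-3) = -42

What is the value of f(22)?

(f(n) − c)(n + q) = p for each data point; the three points give a linear system in c and q, then p follows.
Solving: c = 6, q = 2, p = 48, so f(n) = 6 + 48/(n + 2).
Then f(22) = 6 + 48/24 = 8.

8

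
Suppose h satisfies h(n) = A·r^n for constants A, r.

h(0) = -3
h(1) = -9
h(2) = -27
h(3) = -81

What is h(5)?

Consecutive ratio: -9/(-3) = 3, and -27/(-9) = 3, so r = 3.
Then A·3^0 = -3 gives A = -3, and h(n) = -3·3^n.
h(5) = -3·3^5 = -729.

-729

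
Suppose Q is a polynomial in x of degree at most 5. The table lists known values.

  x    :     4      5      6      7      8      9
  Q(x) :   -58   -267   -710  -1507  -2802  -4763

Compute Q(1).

First differences: -209, -443, -797, -1295, -1961. Second differences: -234, -354, -498, -666. Third differences: -120, -144, -168. Fourth differences: -24, -24.
Level-4 differences are constant, so Q has degree 4.
Fitting a degree-4 polynomial gives Q(x) = -x^4 + 2x³ + 4x² + 2x - 2.
Then Q(1) = 5.

5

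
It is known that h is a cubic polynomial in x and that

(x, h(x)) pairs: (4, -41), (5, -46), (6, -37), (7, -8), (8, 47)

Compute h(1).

-2

First differences: -5, 9, 29, 55. Second differences: 14, 20, 26. Third differences: 6, 6.
Level-3 differences are constant, so h has degree 3.
Fitting a degree-3 polynomial gives h(x) = x³ - 8x² + 6x - 1.
Then h(1) = -2.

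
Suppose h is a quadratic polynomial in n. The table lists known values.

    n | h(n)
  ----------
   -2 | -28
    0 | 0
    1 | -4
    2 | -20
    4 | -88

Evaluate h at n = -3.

-60

Write h(n) = an² + bn + c; the 5 given values yield a linear system in the 3 coefficients.
Solving, h(n) = -6n² + 2n.
Then h(-3) = -60.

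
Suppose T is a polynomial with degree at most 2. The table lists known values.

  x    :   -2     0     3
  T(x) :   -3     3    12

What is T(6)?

21

Write T(x) = ax² + bx + c; the 3 given values yield a linear system in the 3 coefficients.
Solving, the leading coefficient vanishes, and T(x) = 3x + 3.
Then T(6) = 21.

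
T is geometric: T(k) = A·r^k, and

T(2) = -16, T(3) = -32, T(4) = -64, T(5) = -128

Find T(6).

Consecutive ratio: -32/(-16) = 2, and -64/(-32) = 2, so r = 2.
Then A·2^2 = -16 gives A = -4, and T(k) = -4·2^k.
T(6) = -4·2^6 = -256.

-256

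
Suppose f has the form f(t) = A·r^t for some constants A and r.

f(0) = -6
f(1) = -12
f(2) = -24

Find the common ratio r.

Consecutive ratio: -12/(-6) = 2, and -24/(-12) = 2, so r = 2.
Then A·2^0 = -6 gives A = -6, and f(t) = -6·2^t.

2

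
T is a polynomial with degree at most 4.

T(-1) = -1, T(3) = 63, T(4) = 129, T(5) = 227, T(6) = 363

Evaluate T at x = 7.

543

Write T(x) = ax^4 + bx³ + cx² + dx + e; the 5 given values yield a linear system in the 5 coefficients.
Solving, the leading coefficient vanishes, and T(x) = x³ + 4x² + x - 3.
Then T(7) = 543.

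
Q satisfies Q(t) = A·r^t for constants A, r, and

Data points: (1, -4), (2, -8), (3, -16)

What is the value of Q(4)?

-32

Consecutive ratio: -8/(-4) = 2, and -16/(-8) = 2, so r = 2.
Then A·2^1 = -4 gives A = -2, and Q(t) = -2·2^t.
Q(4) = -2·2^4 = -32.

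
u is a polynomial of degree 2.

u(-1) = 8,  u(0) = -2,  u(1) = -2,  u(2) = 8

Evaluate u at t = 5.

98

First differences: -10, 0, 10. Second differences: 10, 10.
Level-2 differences are constant, so u has degree 2.
Fitting a degree-2 polynomial gives u(t) = 5t² - 5t - 2.
Then u(5) = 98.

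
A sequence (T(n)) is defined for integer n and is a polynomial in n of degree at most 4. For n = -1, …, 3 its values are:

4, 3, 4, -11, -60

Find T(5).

-332

First differences: -1, 1, -15, -49. Second differences: 2, -16, -34. Third differences: -18, -18.
Level-3 differences are constant, so T has degree 3.
Fitting a degree-3 polynomial gives T(n) = -3n³ + n² + 3n + 3.
Then T(5) = -332.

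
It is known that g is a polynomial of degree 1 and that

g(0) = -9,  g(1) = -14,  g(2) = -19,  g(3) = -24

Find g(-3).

First differences: -5, -5, -5.
Level-1 differences are constant, so g has degree 1.
Fitting a degree-1 polynomial gives g(n) = -5n - 9.
Then g(-3) = 6.

6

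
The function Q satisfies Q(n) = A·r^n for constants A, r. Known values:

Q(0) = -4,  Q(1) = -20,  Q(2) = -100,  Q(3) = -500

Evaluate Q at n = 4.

-2500

Consecutive ratio: -20/(-4) = 5, and -100/(-20) = 5, so r = 5.
Then A·5^0 = -4 gives A = -4, and Q(n) = -4·5^n.
Q(4) = -4·5^4 = -2500.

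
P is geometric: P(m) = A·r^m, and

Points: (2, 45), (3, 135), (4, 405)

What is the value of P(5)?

1215

Consecutive ratio: 135/45 = 3, and 405/135 = 3, so r = 3.
Then A·3^2 = 45 gives A = 5, and P(m) = 5·3^m.
P(5) = 5·3^5 = 1215.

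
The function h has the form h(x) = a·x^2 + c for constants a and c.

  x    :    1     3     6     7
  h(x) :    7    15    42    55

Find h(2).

10

From h(1) = 7 and h(3) = 15: 1a + c = 7 and 9a + c = 15.
Subtracting: 8a = 8, so a = 1; then c = 7 − 1·1 = 6.
So h(x) = 1x² + 6, and h(2) = 10.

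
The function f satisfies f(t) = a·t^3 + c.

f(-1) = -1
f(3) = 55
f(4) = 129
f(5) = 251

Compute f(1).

3

From f(-1) = -1 and f(3) = 55: -1a + c = -1 and 27a + c = 55.
Subtracting: 28a = 56, so a = 2; then c = -1 − 2·(-1) = 1.
So f(t) = 2t³ + 1, and f(1) = 3.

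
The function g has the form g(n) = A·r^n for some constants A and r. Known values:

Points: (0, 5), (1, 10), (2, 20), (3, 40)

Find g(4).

80

Consecutive ratio: 10/5 = 2, and 20/10 = 2, so r = 2.
Then A·2^0 = 5 gives A = 5, and g(n) = 5·2^n.
g(4) = 5·2^4 = 80.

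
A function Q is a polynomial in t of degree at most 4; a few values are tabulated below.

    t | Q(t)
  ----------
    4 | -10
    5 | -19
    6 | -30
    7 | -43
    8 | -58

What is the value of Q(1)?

Write Q(t) = at^4 + bt³ + ct² + dt + e; the 5 given values yield a linear system in the 5 coefficients.
Solving, the top 2 coefficients vanish, and Q(t) = -t² + 6.
Then Q(1) = 5.

5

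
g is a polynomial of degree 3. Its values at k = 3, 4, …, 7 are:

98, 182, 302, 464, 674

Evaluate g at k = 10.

1652

First differences: 84, 120, 162, 210. Second differences: 36, 42, 48. Third differences: 6, 6.
Level-3 differences are constant, so g has degree 3.
Fitting a degree-3 polynomial gives g(k) = k³ + 6k² + 5k + 2.
Then g(10) = 1652.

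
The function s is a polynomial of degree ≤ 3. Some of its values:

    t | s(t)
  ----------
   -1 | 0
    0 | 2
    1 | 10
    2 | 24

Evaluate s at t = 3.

Write s(t) = at³ + bt² + ct + d; the 4 given values yield a linear system in the 4 coefficients.
Solving, the leading coefficient vanishes, and s(t) = 3t² + 5t + 2.
Then s(3) = 44.

44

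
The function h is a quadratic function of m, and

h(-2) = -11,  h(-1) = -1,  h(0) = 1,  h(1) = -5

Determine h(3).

First differences: 10, 2, -6. Second differences: -8, -8.
Level-2 differences are constant, so h has degree 2.
Fitting a degree-2 polynomial gives h(m) = -4m² - 2m + 1.
Then h(3) = -41.

-41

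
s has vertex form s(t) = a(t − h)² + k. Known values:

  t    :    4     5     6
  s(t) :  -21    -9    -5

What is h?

First differences 12, 4; second difference -8 = 2a, so a = -4.
Expanding, the t-coefficient is −2ah = 8h; matching it to the data gives h = 6, and then k = -5.
So s(t) = -4(t − 6)² − 5.
Hence h = 6.

6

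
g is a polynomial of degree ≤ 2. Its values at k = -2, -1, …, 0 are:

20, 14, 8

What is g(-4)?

First differences: -6, -6.
Level-1 differences are constant, so g has degree 1.
Fitting a degree-1 polynomial gives g(k) = -6k + 8.
Then g(-4) = 32.

32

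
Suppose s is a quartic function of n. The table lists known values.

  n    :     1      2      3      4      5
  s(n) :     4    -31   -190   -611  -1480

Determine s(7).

-5546

Write s(n) = an^4 + bn³ + cn² + dn + e; the 5 given values yield a linear system in the 5 coefficients.
Solving, s(n) = -2n^4 - 3n³ + 6n² - 2n + 5.
Then s(7) = -5546.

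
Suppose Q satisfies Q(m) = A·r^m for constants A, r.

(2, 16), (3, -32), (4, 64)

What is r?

Consecutive ratio: -32/16 = -2, and 64/(-32) = -2, so r = -2.
Then A·(-2)^2 = 16 gives A = 4, and Q(m) = 4·(-2)^m.

-2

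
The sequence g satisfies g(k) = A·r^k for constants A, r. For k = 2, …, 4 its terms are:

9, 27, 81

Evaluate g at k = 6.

Consecutive ratio: 27/9 = 3, and 81/27 = 3, so r = 3.
Then A·3^2 = 9 gives A = 1, and g(k) = 1·3^k.
g(6) = 1·3^6 = 729.

729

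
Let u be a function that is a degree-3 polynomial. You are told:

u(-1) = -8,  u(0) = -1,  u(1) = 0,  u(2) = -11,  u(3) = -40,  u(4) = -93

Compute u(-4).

First differences: 7, 1, -11, -29, -53. Second differences: -6, -12, -18, -24. Third differences: -6, -6, -6.
Level-3 differences are constant, so u has degree 3.
Fitting a degree-3 polynomial gives u(n) = -n³ - 3n² + 5n - 1.
Then u(-4) = -5.

-5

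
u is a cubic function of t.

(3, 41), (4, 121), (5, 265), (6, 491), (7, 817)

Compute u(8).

1261

Write u(t) = at³ + bt² + ct + d; the 5 given values yield a linear system in the 4 coefficients.
Solving, u(t) = 3t³ - 4t² - 3t + 5.
Then u(8) = 1261.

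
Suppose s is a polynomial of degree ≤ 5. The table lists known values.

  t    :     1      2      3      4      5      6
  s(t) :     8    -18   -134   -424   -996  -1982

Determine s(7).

Write s(t) = at^5 + bt^4 + ct³ + dt² + et + p; the 6 given values yield a linear system in the 6 coefficients.
Solving, the leading coefficient vanishes, and s(t) = -t^4 - 4t³ + 4t² + 5t + 4.
Then s(7) = -3538.

-3538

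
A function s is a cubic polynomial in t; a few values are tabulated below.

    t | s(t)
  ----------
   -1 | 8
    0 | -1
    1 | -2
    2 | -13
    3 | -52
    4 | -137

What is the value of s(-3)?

122

First differences: -9, -1, -11, -39, -85. Second differences: 8, -10, -28, -46. Third differences: -18, -18, -18.
Level-3 differences are constant, so s has degree 3.
Fitting a degree-3 polynomial gives s(t) = -3t³ + 4t² - 2t - 1.
Then s(-3) = 122.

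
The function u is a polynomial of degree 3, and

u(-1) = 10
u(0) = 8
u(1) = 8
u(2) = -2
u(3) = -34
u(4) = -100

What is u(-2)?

26

Write u(k) = ak³ + bk² + ck + d; the 6 given values yield a linear system in the 4 coefficients.
Solving, u(k) = -2k³ + k² + k + 8.
Then u(-2) = 26.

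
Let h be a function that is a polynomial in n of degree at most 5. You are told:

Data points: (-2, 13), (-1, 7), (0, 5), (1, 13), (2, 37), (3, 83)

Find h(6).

First differences: -6, -2, 8, 24, 46. Second differences: 4, 10, 16, 22. Third differences: 6, 6, 6.
Level-3 differences are constant, so h has degree 3.
Fitting a degree-3 polynomial gives h(n) = n³ + 5n² + 2n + 5.
Then h(6) = 413.

413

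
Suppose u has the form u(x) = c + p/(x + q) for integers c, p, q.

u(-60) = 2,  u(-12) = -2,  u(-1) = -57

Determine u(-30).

(u(x) − c)(x + q) = p for each data point; the three points give a linear system in c and q, then p follows.
Solving: c = 3, q = 0, p = 60, so u(x) = 3 + 60/(x + 0).
Then u(-30) = 3 + 60/(-30) = 1.

1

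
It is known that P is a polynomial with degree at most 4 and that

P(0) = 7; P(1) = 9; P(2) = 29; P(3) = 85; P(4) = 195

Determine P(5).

377

Write P(k) = ak^4 + bk³ + ck² + dk + e; the 5 given values yield a linear system in the 5 coefficients.
Solving, the leading coefficient vanishes, and P(k) = 3k³ - k + 7.
Then P(5) = 377.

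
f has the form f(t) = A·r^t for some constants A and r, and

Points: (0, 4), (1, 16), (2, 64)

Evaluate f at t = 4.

1024

Consecutive ratio: 16/4 = 4, and 64/16 = 4, so r = 4.
Then A·4^0 = 4 gives A = 4, and f(t) = 4·4^t.
f(4) = 4·4^4 = 1024.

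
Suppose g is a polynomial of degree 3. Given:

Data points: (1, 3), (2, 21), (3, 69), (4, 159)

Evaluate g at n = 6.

Write g(n) = an³ + bn² + cn + d; the 4 given values yield a linear system in the 4 coefficients.
Solving, g(n) = 2n³ + 3n² - 5n + 3.
Then g(6) = 513.

513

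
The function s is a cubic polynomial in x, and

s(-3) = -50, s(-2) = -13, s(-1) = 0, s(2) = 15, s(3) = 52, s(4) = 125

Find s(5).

Write s(x) = ax³ + bx² + cx + d; the 6 given values yield a linear system in the 4 coefficients.
Solving, s(x) = 2x³ - x + 1.
Then s(5) = 246.

246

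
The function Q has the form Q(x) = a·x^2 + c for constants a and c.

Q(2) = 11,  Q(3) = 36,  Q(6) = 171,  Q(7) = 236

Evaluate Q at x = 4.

71

From Q(2) = 11 and Q(3) = 36: 4a + c = 11 and 9a + c = 36.
Subtracting: 5a = 25, so a = 5; then c = 11 − 5·4 = -9.
So Q(x) = 5x² − 9, and Q(4) = 71.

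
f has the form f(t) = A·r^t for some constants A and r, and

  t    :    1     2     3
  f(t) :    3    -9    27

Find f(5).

243

Consecutive ratio: -9/3 = -3, and 27/(-9) = -3, so r = -3.
Then A·(-3)^1 = 3 gives A = -1, and f(t) = -1·(-3)^t.
f(5) = -1·(-3)^5 = 243.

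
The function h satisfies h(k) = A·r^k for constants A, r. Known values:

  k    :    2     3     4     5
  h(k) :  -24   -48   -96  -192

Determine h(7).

-768

Consecutive ratio: -48/(-24) = 2, and -96/(-48) = 2, so r = 2.
Then A·2^2 = -24 gives A = -6, and h(k) = -6·2^k.
h(7) = -6·2^7 = -768.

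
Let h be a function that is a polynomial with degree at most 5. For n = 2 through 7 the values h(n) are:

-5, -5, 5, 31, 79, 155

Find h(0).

1

First differences: 0, 10, 26, 48, 76. Second differences: 10, 16, 22, 28. Third differences: 6, 6, 6.
Level-3 differences are constant, so h has degree 3.
Fitting a degree-3 polynomial gives h(n) = n³ - 4n² + n + 1.
Then h(0) = 1.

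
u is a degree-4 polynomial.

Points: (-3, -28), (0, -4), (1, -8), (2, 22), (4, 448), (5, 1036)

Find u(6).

Write u(x) = ax^4 + bx³ + cx² + dx + e; the 6 given values yield a linear system in the 5 coefficients.
Solving, u(x) = x^4 + 4x³ - 2x² - 7x - 4.
Then u(6) = 2042.

2042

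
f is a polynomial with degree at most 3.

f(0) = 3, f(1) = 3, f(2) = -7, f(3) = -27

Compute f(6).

-147

Write f(m) = am³ + bm² + cm + d; the 4 given values yield a linear system in the 4 coefficients.
Solving, the leading coefficient vanishes, and f(m) = -5m² + 5m + 3.
Then f(6) = -147.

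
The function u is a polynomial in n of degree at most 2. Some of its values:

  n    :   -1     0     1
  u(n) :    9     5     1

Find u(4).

-11

Write u(n) = an² + bn + c; the 3 given values yield a linear system in the 3 coefficients.
Solving, the leading coefficient vanishes, and u(n) = -4n + 5.
Then u(4) = -11.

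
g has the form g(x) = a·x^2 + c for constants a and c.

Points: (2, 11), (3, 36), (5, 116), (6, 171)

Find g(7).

From g(2) = 11 and g(3) = 36: 4a + c = 11 and 9a + c = 36.
Subtracting: 5a = 25, so a = 5; then c = 11 − 5·4 = -9.
So g(x) = 5x² − 9, and g(7) = 236.

236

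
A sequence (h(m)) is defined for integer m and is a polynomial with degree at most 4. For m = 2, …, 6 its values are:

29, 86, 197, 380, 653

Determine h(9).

First differences: 57, 111, 183, 273. Second differences: 54, 72, 90. Third differences: 18, 18.
Level-3 differences are constant, so h has degree 3.
Fitting a degree-3 polynomial gives h(m) = 3m³ + 5.
Then h(9) = 2192.

2192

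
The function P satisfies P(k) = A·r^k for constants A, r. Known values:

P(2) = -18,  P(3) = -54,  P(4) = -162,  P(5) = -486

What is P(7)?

-4374

Consecutive ratio: -54/(-18) = 3, and -162/(-54) = 3, so r = 3.
Then A·3^2 = -18 gives A = -2, and P(k) = -2·3^k.
P(7) = -2·3^7 = -4374.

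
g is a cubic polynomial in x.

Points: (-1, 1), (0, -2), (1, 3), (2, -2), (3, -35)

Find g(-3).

Write g(x) = ax³ + bx² + cx + d; the 5 given values yield a linear system in the 4 coefficients.
Solving, g(x) = -3x³ + 4x² + 4x - 2.
Then g(-3) = 103.

103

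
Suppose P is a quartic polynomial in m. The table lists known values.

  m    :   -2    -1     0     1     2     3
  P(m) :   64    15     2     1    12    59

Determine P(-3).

197

Write P(m) = am^4 + bm³ + cm² + dm + e; the 6 given values yield a linear system in the 5 coefficients.
Solving, P(m) = m^4 - 2m³ + 5m² - 5m + 2.
Then P(-3) = 197.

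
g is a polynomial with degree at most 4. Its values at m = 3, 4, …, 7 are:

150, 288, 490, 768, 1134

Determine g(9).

First differences: 138, 202, 278, 366. Second differences: 64, 76, 88. Third differences: 12, 12.
Level-3 differences are constant, so g has degree 3.
Fitting a degree-3 polynomial gives g(m) = 2m³ + 8m² + 8m.
Then g(9) = 2178.

2178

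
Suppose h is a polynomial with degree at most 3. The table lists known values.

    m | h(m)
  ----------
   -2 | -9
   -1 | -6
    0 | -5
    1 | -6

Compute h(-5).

-30

First differences: 3, 1, -1. Second differences: -2, -2.
Level-2 differences are constant, so h has degree 2.
Fitting a degree-2 polynomial gives h(m) = -m² - 5.
Then h(-5) = -30.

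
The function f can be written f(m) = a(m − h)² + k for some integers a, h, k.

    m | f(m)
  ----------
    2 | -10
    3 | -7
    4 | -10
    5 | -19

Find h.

3

First differences 3, -3, -9; second difference -6 = 2a, so a = -3.
Expanding, the m-coefficient is −2ah = 6h; matching it to the data gives h = 3, and then k = -7.
So f(m) = -3(m − 3)² − 7.
Hence h = 3.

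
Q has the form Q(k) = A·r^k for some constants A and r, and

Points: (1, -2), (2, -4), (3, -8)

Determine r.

2

Consecutive ratio: -4/(-2) = 2, and -8/(-4) = 2, so r = 2.
Then A·2^1 = -2 gives A = -1, and Q(k) = -1·2^k.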